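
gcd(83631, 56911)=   1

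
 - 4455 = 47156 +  - 51611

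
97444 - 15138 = 82306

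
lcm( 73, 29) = 2117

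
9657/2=4828 + 1/2 = 4828.50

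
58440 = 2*29220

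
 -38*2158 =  -82004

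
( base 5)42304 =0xB0D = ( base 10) 2829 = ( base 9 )3783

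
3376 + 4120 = 7496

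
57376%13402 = 3768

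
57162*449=25665738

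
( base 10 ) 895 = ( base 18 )2dd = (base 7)2416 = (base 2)1101111111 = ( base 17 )31B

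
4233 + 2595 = 6828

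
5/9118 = 5/9118=0.00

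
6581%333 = 254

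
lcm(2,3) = 6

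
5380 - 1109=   4271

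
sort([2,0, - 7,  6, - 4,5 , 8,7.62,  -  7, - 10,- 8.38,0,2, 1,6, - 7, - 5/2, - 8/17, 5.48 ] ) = [ - 10, - 8.38, -7, - 7,-7, - 4,  -  5/2, - 8/17,0,0,1,2,2,5, 5.48,6, 6, 7.62,8 ] 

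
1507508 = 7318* 206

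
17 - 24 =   -  7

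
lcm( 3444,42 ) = 3444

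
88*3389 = 298232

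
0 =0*2850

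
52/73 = 52/73 = 0.71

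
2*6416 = 12832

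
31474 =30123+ 1351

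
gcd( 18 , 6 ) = 6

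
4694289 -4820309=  - 126020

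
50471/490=103 + 1/490 = 103.00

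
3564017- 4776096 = - 1212079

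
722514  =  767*942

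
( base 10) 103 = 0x67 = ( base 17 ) 61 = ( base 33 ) 34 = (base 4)1213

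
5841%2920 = 1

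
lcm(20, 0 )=0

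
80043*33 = 2641419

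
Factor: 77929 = 77929^1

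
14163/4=3540+ 3/4 = 3540.75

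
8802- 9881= - 1079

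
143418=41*3498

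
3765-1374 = 2391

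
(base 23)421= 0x873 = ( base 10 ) 2163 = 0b100001110011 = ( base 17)784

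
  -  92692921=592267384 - 684960305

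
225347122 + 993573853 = 1218920975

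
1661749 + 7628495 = 9290244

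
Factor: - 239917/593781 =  - 3^(  -  1 ) * 29^1 * 8273^1* 197927^( -1) 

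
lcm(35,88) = 3080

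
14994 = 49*306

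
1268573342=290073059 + 978500283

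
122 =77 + 45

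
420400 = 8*52550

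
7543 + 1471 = 9014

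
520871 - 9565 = 511306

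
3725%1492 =741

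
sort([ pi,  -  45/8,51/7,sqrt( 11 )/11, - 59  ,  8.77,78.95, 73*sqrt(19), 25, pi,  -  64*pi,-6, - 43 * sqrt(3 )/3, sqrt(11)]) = [-64*pi,  -  59, - 43*sqrt(3 )/3, -6, - 45/8,  sqrt(11)/11,pi,pi, sqrt(11), 51/7,8.77,25,78.95, 73*sqrt (19) ] 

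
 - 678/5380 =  - 339/2690= -0.13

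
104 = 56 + 48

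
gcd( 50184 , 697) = 697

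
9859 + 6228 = 16087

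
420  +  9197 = 9617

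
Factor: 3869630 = 2^1*5^1 * 386963^1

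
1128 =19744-18616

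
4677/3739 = 1 + 938/3739 = 1.25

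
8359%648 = 583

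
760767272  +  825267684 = 1586034956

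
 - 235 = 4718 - 4953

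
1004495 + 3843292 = 4847787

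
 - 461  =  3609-4070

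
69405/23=3017 + 14/23 =3017.61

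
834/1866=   139/311  =  0.45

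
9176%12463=9176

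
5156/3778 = 1 + 689/1889 = 1.36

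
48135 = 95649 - 47514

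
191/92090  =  191/92090 = 0.00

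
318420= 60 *5307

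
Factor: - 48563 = - 48563^1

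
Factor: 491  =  491^1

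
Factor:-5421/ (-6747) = 139/173 = 139^1 *173^(  -  1)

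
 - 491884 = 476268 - 968152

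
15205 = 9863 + 5342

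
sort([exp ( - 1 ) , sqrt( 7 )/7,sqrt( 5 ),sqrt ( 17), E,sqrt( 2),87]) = [ exp( - 1),sqrt( 7) /7,sqrt (2),sqrt( 5), E , sqrt( 17 ), 87]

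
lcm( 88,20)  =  440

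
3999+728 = 4727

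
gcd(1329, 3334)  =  1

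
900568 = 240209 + 660359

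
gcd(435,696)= 87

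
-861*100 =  -86100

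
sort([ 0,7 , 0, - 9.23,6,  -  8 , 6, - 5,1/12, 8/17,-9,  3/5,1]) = [ - 9.23,  -  9 ,  -  8,  -  5, 0,0 , 1/12, 8/17, 3/5, 1,6,6,7 ] 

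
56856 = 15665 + 41191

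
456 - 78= 378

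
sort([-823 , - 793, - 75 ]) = [ - 823, - 793,-75] 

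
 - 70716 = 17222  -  87938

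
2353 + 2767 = 5120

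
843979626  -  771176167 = 72803459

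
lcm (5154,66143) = 396858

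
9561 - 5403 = 4158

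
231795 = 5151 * 45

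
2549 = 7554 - 5005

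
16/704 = 1/44 = 0.02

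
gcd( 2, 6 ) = 2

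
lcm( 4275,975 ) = 55575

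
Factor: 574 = 2^1 * 7^1*41^1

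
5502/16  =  2751/8 = 343.88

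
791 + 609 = 1400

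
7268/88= 82 + 13/22 = 82.59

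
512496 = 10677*48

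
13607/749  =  13607/749 = 18.17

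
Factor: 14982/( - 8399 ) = - 2^1*3^1*11^1*37^(  -  1) =- 66/37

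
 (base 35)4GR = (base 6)41223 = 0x156f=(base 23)a8d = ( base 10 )5487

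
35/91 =5/13  =  0.38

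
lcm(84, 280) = 840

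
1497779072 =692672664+805106408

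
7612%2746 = 2120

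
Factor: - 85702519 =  - 7^2*1749031^1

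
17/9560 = 17/9560 = 0.00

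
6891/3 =2297 = 2297.00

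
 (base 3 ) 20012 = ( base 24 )6n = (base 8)247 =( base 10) 167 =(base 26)6b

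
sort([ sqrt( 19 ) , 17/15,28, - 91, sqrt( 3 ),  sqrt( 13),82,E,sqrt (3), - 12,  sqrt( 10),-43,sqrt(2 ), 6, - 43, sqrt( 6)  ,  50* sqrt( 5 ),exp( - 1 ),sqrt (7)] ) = [  -  91, - 43, - 43,-12,exp( - 1 ),17/15,sqrt( 2 ),sqrt( 3),sqrt( 3) , sqrt( 6),  sqrt(7),E,  sqrt( 10),sqrt( 13), sqrt(19 ),6, 28,82 , 50* sqrt( 5) ]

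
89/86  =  1 + 3/86 = 1.03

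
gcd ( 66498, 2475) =3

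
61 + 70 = 131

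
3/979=3/979 = 0.00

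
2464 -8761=-6297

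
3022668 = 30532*99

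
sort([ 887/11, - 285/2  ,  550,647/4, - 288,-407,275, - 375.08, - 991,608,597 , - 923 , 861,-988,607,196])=[ - 991, - 988, - 923, - 407, - 375.08, - 288, - 285/2,887/11, 647/4,  196, 275, 550, 597, 607,608, 861]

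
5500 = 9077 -3577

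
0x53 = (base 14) 5D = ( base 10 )83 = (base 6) 215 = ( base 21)3k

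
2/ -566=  - 1/283 =- 0.00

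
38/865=38/865 = 0.04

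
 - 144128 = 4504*( - 32)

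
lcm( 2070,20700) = 20700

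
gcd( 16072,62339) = 1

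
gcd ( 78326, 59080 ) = 2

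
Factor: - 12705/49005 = - 7/27 = -3^( - 3)*7^1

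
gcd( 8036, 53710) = 82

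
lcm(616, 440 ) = 3080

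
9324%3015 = 279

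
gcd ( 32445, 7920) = 45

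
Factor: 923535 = 3^3*5^1*6841^1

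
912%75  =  12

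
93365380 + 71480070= 164845450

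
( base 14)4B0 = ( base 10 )938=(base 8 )1652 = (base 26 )1A2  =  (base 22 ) 1ke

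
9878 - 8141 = 1737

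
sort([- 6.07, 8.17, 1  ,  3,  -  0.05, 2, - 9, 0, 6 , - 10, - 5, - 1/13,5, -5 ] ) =[- 10, - 9, - 6.07 , - 5, - 5, - 1/13, - 0.05, 0,1, 2, 3, 5, 6, 8.17]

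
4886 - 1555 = 3331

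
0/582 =0 =0.00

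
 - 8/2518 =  - 1 + 1255/1259 = -  0.00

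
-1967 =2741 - 4708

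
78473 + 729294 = 807767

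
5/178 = 5/178 = 0.03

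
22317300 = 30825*724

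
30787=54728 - 23941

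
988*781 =771628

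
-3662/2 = -1831 = - 1831.00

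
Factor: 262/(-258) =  - 3^( - 1)*43^( - 1 )*131^1= -  131/129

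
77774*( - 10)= - 777740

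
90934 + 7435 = 98369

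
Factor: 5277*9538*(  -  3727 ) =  -2^1 * 3^1*19^1*251^1 * 1759^1*3727^1 = - 187587460902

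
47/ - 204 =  - 1 + 157/204= - 0.23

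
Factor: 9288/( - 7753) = -2^3*3^3*43^1*7753^( - 1 )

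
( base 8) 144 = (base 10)100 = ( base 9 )121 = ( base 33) 31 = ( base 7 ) 202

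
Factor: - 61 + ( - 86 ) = -147 =- 3^1 * 7^2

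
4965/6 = 1655/2 = 827.50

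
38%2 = 0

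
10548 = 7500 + 3048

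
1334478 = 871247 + 463231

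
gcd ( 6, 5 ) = 1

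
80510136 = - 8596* ( - 9366) 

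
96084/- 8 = -12011 + 1/2 = - 12010.50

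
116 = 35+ 81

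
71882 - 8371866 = -8299984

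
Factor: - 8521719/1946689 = - 3^1*337^1*8429^1*1946689^( - 1) 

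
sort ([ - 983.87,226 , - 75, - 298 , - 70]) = [ - 983.87, - 298,-75, - 70, 226] 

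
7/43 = 7/43  =  0.16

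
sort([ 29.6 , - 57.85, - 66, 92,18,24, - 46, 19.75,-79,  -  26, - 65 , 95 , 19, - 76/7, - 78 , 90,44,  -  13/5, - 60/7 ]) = [  -  79, - 78 ,-66, - 65,  -  57.85, - 46, - 26 , - 76/7, - 60/7, - 13/5 , 18, 19, 19.75 , 24,  29.6, 44, 90 , 92 , 95 ] 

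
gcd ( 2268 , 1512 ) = 756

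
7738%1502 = 228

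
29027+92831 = 121858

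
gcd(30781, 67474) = 1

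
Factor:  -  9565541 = -421^1*22721^1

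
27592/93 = 27592/93 =296.69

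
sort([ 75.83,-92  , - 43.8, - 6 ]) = [ - 92, - 43.8 ,-6, 75.83]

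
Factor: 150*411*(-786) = -48456900 = - 2^2 * 3^3*5^2* 131^1*137^1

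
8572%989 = 660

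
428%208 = 12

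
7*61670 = 431690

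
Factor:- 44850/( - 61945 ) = 2^1*3^1*5^1*23^1*953^( - 1) = 690/953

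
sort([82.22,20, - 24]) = [ - 24,20,82.22]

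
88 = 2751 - 2663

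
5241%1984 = 1273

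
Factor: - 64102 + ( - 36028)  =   - 100130=-2^1 * 5^1*17^1 * 19^1  *  31^1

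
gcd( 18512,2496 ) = 208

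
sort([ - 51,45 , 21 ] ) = [- 51,21 , 45 ] 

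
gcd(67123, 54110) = 7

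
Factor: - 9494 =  - 2^1*47^1*101^1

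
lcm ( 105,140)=420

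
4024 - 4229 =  - 205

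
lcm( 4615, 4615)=4615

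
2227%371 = 1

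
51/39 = 1 + 4/13 =1.31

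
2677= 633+2044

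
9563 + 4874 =14437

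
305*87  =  26535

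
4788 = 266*18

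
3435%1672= 91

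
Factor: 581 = 7^1 *83^1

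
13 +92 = 105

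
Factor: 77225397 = 3^1*25741799^1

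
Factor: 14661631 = 193^1 * 75967^1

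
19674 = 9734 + 9940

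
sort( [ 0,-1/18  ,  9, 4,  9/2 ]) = [ - 1/18, 0, 4,9/2,9 ]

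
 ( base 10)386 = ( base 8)602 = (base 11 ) 321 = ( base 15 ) 1ab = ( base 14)1D8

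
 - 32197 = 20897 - 53094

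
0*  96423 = 0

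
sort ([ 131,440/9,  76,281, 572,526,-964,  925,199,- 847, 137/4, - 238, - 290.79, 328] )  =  [  -  964,-847,- 290.79, - 238,137/4, 440/9,76,131,199, 281, 328,526,572,925 ]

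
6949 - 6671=278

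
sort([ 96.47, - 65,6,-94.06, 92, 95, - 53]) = [ -94.06, - 65,  -  53 , 6, 92, 95,96.47]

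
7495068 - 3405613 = 4089455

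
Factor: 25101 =3^2*2789^1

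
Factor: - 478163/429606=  - 581/522 = - 2^( - 1) * 3^( - 2 )* 7^1*29^( - 1)*83^1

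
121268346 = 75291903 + 45976443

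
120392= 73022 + 47370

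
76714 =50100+26614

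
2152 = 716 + 1436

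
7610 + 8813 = 16423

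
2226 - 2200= 26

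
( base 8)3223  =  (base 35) 1d3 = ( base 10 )1683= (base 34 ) 1fh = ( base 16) 693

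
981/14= 981/14= 70.07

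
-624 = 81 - 705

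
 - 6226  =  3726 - 9952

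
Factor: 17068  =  2^2*17^1*251^1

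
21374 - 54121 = - 32747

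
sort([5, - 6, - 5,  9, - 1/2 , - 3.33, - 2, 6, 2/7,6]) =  [ - 6, - 5, - 3.33, - 2, - 1/2, 2/7, 5, 6,6, 9]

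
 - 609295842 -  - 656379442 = 47083600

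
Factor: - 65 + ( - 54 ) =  - 119=-7^1*17^1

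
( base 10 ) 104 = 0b1101000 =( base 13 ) 80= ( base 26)40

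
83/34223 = 83/34223= 0.00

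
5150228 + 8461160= 13611388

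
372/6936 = 31/578 = 0.05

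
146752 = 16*9172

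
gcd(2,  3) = 1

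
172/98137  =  172/98137  =  0.00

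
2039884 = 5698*358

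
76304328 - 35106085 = 41198243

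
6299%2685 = 929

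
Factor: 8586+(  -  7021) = 5^1*313^1= 1565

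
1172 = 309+863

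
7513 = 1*7513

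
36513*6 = 219078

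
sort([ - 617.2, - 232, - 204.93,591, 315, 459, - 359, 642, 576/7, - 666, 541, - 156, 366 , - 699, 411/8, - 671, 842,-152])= [ - 699, - 671, - 666, - 617.2, - 359, - 232, - 204.93,  -  156, - 152, 411/8,  576/7, 315, 366,459, 541,591,  642, 842 ]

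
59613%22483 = 14647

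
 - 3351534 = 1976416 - 5327950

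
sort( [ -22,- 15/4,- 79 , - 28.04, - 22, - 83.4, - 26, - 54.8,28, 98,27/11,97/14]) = [  -  83.4, - 79, -54.8, - 28.04, - 26,-22, - 22, - 15/4, 27/11, 97/14, 28, 98]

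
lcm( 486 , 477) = 25758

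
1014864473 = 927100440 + 87764033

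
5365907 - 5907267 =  - 541360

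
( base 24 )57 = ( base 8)177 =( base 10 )127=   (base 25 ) 52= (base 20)67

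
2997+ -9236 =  -6239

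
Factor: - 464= - 2^4*  29^1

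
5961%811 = 284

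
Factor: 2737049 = 7^1*29^1*97^1*139^1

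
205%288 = 205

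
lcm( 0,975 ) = 0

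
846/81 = 94/9 = 10.44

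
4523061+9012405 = 13535466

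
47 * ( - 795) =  - 37365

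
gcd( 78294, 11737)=1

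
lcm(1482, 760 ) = 29640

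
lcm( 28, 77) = 308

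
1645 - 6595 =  - 4950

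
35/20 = 1+3/4 = 1.75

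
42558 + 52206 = 94764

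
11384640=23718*480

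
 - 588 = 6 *( - 98 ) 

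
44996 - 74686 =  - 29690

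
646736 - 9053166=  -8406430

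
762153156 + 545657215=1307810371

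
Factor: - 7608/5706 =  - 4/3 = - 2^2*3^ ( - 1 )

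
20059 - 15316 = 4743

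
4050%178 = 134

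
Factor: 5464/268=2^1 * 67^(-1 )*683^1 = 1366/67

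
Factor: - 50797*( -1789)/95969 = 19^(-1)*79^1*643^1*1789^1*5051^( - 1 )=   90875833/95969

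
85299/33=2584+9/11 =2584.82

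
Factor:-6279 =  - 3^1 * 7^1*13^1*23^1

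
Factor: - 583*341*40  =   - 7952120 = - 2^3*5^1* 11^2*31^1*53^1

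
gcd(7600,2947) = 1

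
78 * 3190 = 248820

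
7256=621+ 6635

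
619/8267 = 619/8267 = 0.07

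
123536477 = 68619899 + 54916578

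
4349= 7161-2812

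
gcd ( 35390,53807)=1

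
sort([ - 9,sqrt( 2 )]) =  [ - 9,  sqrt(2 )] 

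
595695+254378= 850073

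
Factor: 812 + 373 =3^1*5^1*79^1 = 1185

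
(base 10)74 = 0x4A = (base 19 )3H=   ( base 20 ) 3E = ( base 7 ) 134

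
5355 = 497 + 4858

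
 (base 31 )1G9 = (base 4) 112322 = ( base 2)10110111010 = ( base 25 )28G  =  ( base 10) 1466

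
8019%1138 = 53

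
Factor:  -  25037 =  - 25037^1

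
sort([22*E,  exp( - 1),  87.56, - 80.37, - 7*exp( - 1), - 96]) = [ -96,-80.37,  -  7 * exp( - 1),exp(-1),22*E,87.56] 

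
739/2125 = 739/2125 = 0.35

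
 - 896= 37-933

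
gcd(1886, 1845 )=41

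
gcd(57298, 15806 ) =2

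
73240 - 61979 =11261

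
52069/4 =52069/4  =  13017.25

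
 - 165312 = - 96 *1722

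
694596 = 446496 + 248100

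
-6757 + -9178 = - 15935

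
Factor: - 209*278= -2^1*11^1*19^1 * 139^1 =- 58102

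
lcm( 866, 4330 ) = 4330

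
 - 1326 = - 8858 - -7532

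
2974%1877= 1097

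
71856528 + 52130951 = 123987479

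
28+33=61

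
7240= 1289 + 5951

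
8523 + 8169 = 16692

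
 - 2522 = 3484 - 6006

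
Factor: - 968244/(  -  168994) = 2^1*3^1*7^( - 1 )*12071^ ( - 1)* 80687^1= 484122/84497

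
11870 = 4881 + 6989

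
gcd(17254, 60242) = 2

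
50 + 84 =134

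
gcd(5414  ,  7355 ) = 1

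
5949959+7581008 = 13530967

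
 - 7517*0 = 0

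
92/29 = 92/29  =  3.17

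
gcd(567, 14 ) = 7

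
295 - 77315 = - 77020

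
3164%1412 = 340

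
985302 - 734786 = 250516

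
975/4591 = 975/4591 = 0.21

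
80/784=5/49=0.10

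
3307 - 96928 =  - 93621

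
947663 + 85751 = 1033414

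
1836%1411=425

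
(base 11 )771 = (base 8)1635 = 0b1110011101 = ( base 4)32131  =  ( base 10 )925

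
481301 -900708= - 419407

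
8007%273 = 90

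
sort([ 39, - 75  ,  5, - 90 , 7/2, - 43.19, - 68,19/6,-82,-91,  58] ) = [-91 ,-90,-82, - 75,-68,-43.19, 19/6, 7/2, 5, 39 , 58]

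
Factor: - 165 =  - 3^1*5^1*11^1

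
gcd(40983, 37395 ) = 3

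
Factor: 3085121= 13^1 * 43^1 * 5519^1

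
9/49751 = 9/49751  =  0.00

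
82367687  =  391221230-308853543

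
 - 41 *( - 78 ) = 3198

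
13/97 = 13/97 = 0.13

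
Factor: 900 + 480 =2^2*3^1 * 5^1*23^1= 1380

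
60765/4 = 15191+1/4 = 15191.25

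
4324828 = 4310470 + 14358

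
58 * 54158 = 3141164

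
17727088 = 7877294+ 9849794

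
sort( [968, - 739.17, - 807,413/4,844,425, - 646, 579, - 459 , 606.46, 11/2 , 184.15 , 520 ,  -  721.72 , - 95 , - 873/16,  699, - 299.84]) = [ - 807 ,-739.17,-721.72, - 646, - 459, - 299.84, - 95,  -  873/16, 11/2,413/4 , 184.15 , 425, 520,  579,  606.46, 699 , 844,968] 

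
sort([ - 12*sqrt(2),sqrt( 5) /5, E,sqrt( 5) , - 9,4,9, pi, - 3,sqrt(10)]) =[ - 12 * sqrt(2), - 9, - 3,sqrt(5 ) /5, sqrt( 5), E,pi, sqrt (10), 4, 9]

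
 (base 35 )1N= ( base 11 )53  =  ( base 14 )42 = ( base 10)58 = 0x3A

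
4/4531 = 4/4531 = 0.00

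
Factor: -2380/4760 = -1/2 = - 2^(-1)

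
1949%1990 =1949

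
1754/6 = 292  +  1/3 = 292.33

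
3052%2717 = 335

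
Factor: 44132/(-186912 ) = - 17/72=- 2^ (-3)*3^( - 2 )*17^1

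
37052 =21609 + 15443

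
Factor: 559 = 13^1  *43^1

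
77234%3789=1454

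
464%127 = 83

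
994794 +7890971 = 8885765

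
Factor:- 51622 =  - 2^1*53^1*487^1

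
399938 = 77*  5194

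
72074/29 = 2485 + 9/29 = 2485.31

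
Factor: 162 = 2^1*3^4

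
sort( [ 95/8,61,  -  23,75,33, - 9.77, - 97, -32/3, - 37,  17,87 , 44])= [-97,-37, - 23, - 32/3, - 9.77 , 95/8,  17, 33,44,61, 75, 87]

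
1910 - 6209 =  - 4299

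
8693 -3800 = 4893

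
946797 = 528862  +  417935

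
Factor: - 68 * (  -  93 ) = 2^2*3^1*17^1*31^1 = 6324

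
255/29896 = 255/29896 = 0.01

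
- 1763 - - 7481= 5718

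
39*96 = 3744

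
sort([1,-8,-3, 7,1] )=[-8, - 3, 1, 1,7 ] 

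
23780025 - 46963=23733062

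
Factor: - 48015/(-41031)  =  55/47  =  5^1*11^1 * 47^( - 1)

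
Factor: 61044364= 2^2 * 191^1*79901^1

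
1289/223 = 5 + 174/223= 5.78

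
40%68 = 40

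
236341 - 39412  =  196929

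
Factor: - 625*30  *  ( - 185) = 3468750 = 2^1*3^1*5^6*37^1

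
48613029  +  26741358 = 75354387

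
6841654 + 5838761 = 12680415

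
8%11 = 8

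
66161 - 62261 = 3900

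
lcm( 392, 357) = 19992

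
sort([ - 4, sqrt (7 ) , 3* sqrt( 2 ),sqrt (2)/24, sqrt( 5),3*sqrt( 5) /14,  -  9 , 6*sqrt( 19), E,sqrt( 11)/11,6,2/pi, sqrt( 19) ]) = [ - 9, - 4, sqrt( 2)/24, sqrt( 11)/11, 3*sqrt( 5)/14 , 2/pi,  sqrt(5), sqrt( 7),  E,3*sqrt( 2),sqrt( 19 ),6,6*sqrt( 19 )]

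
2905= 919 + 1986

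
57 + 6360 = 6417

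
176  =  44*4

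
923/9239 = 923/9239= 0.10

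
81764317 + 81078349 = 162842666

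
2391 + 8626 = 11017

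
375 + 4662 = 5037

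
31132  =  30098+1034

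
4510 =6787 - 2277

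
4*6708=26832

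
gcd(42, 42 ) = 42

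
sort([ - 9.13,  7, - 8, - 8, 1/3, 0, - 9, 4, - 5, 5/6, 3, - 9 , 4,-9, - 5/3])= [ - 9.13, - 9, - 9, - 9,  -  8,- 8,  -  5, - 5/3,  0,1/3,5/6,3,4, 4,7 ] 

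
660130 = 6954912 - 6294782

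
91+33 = 124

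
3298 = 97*34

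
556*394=219064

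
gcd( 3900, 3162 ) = 6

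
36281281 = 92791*391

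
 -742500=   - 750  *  990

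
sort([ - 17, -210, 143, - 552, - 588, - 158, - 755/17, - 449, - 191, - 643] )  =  [ - 643, - 588, - 552,-449,-210,-191, - 158,  -  755/17  , - 17,143 ] 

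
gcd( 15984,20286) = 18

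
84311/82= 84311/82 = 1028.18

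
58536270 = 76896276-18360006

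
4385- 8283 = -3898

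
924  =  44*21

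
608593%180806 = 66175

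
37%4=1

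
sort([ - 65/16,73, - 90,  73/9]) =[ - 90, - 65/16, 73/9, 73] 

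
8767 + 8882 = 17649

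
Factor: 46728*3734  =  2^4  *3^2*11^1* 59^1*1867^1 = 174482352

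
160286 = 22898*7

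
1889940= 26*72690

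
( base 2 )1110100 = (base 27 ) 48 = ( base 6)312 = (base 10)116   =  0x74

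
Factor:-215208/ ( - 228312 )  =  427/453= 3^(-1)*7^1*61^1*151^(-1) 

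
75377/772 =75377/772  =  97.64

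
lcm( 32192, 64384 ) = 64384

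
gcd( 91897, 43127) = 1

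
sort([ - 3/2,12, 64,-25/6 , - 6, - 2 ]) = [ -6, - 25/6 , - 2 ,-3/2,12, 64] 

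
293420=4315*68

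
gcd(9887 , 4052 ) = 1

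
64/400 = 4/25 = 0.16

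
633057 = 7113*89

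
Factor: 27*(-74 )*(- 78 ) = 155844 = 2^2 * 3^4*13^1*37^1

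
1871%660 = 551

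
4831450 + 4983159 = 9814609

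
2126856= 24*88619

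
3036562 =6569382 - 3532820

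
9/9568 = 9/9568 =0.00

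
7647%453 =399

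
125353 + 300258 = 425611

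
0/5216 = 0 = 0.00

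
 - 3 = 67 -70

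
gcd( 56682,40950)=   18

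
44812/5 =44812/5 = 8962.40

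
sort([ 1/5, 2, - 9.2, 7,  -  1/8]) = [ - 9.2, - 1/8,  1/5,2, 7] 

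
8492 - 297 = 8195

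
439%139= 22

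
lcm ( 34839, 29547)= 2334213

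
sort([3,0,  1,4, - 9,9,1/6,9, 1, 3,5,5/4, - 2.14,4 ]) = [ - 9, - 2.14 , 0 , 1/6,1, 1, 5/4, 3, 3, 4, 4,5, 9,9 ]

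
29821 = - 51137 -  - 80958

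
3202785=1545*2073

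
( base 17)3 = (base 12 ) 3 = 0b11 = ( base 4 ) 3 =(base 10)3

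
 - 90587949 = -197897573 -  - 107309624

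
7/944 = 7/944 = 0.01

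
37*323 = 11951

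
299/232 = 1 + 67/232 = 1.29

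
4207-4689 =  - 482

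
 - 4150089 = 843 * ( - 4923)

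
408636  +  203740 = 612376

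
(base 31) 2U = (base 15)62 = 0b1011100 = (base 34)2o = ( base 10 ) 92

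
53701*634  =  34046434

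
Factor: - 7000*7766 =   -  54362000  =  - 2^4*5^3*7^1* 11^1*353^1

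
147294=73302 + 73992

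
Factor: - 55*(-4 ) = 2^2*5^1*11^1 = 220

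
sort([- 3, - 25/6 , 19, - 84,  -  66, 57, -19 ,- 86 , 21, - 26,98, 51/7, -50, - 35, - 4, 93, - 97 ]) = [-97, - 86, - 84,-66, - 50, - 35,-26,- 19, - 25/6, - 4, - 3, 51/7, 19,21, 57  ,  93,98]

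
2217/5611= 2217/5611 = 0.40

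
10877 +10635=21512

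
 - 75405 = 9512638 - 9588043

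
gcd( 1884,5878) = 2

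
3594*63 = 226422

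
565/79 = 7+ 12/79=7.15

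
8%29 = 8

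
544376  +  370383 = 914759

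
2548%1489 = 1059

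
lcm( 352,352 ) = 352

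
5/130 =1/26= 0.04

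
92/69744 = 23/17436  =  0.00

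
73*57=4161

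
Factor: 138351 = 3^1*107^1*431^1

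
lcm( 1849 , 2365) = 101695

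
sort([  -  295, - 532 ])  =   [ - 532, - 295]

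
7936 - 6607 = 1329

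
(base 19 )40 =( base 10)76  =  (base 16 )4C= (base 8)114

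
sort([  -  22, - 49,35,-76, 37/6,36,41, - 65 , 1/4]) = [ - 76,-65 ,-49,-22,1/4,  37/6, 35 , 36, 41]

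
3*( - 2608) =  - 7824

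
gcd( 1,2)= 1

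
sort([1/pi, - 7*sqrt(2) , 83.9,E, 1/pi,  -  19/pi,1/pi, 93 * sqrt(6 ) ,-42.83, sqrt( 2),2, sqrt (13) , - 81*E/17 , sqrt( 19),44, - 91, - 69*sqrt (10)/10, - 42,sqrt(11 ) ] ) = [ - 91, - 42.83, - 42,-69  *sqrt( 10)/10,-81*E/17,-7*sqrt (2),-19/pi, 1/pi, 1/pi,1/pi,sqrt(2),2, E,sqrt(11), sqrt(13), sqrt (19),44, 83.9,93 * sqrt(6 )] 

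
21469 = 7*3067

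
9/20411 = 9/20411=0.00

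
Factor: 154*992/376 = 2^3*7^1* 11^1*31^1* 47^( - 1 ) = 19096/47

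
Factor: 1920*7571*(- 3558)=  - 51720226560 = - 2^8*3^2*5^1*67^1*113^1 * 593^1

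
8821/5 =8821/5 = 1764.20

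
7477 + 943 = 8420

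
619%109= 74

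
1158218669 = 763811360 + 394407309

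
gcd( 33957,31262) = 539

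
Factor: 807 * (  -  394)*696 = - 2^4*3^2*29^1*197^1*269^1 = -221298768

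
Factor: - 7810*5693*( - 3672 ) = 2^4*3^3*5^1 * 11^1*17^1*71^1 * 5693^1=163265675760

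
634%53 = 51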